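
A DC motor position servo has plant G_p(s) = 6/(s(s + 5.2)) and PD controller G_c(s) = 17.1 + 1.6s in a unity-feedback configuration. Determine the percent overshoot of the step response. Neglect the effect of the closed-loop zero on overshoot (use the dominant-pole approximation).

Forward path: (17.1 + 1.6s)·6/(s(s+5.2)). The closed-loop characteristic equation is s² + (5.2 + 6·1.6)s + 6·17.1 = 0.
That is s² + 14.8s + 102.6 = 0, so ω_n = 10.13 rad/s and ζ = 14.8/(2·10.13) = 0.7306.
%OS = 100·exp(−πζ/√(1−ζ²)) = 3.47%.

3.47%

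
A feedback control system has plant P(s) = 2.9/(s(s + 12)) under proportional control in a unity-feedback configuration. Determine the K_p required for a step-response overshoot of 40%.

From %OS = 100·exp(−πζ/√(1−ζ²)) = 40%, ζ = −ln(0.4)/√(π²+ln²(0.4)) = 0.28.
Characteristic equation s² + 12s + 2.9K_p = 0 gives ζ = 12/(2√(2.9K_p)).
Setting ζ = 0.28: √(2.9K_p) = 12/(2·0.28) = 21.43, so K_p = 459.2/2.9 = 158.

K_p = 158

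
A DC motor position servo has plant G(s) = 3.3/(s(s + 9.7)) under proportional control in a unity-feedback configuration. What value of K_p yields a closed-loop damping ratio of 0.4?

K_p = 44.6

Closed-loop characteristic equation: s² + 9.7s + K_p·3.3 = 0.
So ω_n = √(3.3K_p) and 2ζω_n = 9.7, giving ζ = 9.7/(2√(3.3K_p)).
Setting ζ = 0.4: √(3.3K_p) = 9.7/(2·0.4) = 12.12, so K_p = 147/3.3 = 44.6.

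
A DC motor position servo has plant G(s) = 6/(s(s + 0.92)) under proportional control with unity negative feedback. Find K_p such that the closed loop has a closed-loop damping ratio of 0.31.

Closed-loop characteristic equation: s² + 0.92s + K_p·6 = 0.
So ω_n = √(6K_p) and 2ζω_n = 0.92, giving ζ = 0.92/(2√(6K_p)).
Setting ζ = 0.31: √(6K_p) = 0.92/(2·0.31) = 1.484, so K_p = 2.202/6 = 0.367.

K_p = 0.367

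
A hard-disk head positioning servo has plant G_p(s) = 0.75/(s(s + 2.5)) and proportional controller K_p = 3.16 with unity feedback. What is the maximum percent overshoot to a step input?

1.27%

Closed-loop characteristic equation: s² + 2.5s + 2.37 = 0, so ω_n = 1.539 rad/s and ζ = 2.5/(2·1.539) = 0.812.
%OS = 100·exp(−πζ/√(1−ζ²)) = 100·exp(−π·0.812/√0.3407) = 1.27%.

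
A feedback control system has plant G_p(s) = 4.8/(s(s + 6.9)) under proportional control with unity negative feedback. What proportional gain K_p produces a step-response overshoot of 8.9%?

K_p = 6.66

From %OS = 100·exp(−πζ/√(1−ζ²)) = 8.9%, ζ = −ln(0.089)/√(π²+ln²(0.089)) = 0.6101.
Characteristic equation s² + 6.9s + 4.8K_p = 0 gives ζ = 6.9/(2√(4.8K_p)).
Setting ζ = 0.6101: √(4.8K_p) = 6.9/(2·0.6101) = 5.655, so K_p = 31.98/4.8 = 6.66.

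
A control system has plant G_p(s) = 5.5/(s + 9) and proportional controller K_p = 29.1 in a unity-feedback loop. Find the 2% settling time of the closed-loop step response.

T_s ≈ 0.0237 s

Closed-loop transfer function: T(s) = K_p·G_p(s)/(1 + K_p·G_p(s)) = 160.1/(s + 9 + 160.1) = 160.1/(s + 169.1).
Time constant τ = 1/169.1 = 0.005915 s, so the 2% settling time is about 4τ = 0.0237 s.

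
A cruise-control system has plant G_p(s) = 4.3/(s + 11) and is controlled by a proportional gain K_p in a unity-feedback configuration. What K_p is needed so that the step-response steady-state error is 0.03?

K_p = 82.7

For a type-0 loop with proportional control, e_ss = 1/(1 + K_p·G_p(0)).
G_p(0) = 0.3909. Require 1/(1 + K_p·0.3909) = 0.03, so 1 + 0.3909·K_p = 33.33.
K_p = (33.33 − 1)/0.3909 = 82.7.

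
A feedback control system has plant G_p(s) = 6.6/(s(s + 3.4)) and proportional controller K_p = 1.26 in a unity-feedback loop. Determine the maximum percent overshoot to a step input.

10.1%

From 1 + K_pG_p(s) = 0: s² + 3.4s + 8.316 = 0 ⇒ ω_n = 2.884, ζ = 0.5895.
%OS = 100·exp(−πζ/√(1−ζ²)) = 100·exp(−π·0.5895/√0.6525) = 10.1%.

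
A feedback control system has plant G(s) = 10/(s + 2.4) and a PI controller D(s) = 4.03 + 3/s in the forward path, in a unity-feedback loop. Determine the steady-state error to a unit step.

The open loop D(s)G(s) has a pole at the origin (type 1), so the static position error constant is infinite and e_ss = 1/(1+∞) = 0.

0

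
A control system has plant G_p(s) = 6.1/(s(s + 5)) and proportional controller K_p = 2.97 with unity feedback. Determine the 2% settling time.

T_s ≈ 1.6 s

Closed-loop characteristic equation: s² + 5s + 18.12 = 0, so ω_n = 4.256 rad/s and ζ = 5/(2·4.256) = 0.5873.
2% settling time T_s ≈ 4/(ζω_n) = 4/2.5 = 1.6 s.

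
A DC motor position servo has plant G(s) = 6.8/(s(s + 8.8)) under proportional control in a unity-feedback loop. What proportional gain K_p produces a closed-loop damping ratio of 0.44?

Closed-loop characteristic equation: s² + 8.8s + K_p·6.8 = 0.
So ω_n = √(6.8K_p) and 2ζω_n = 8.8, giving ζ = 8.8/(2√(6.8K_p)).
Setting ζ = 0.44: √(6.8K_p) = 8.8/(2·0.44) = 10, so K_p = 100/6.8 = 14.7.

K_p = 14.7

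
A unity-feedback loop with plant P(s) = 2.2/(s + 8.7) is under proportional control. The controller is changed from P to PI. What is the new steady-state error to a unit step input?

The integrator makes K_pos = lim_{s→0} C(s)G(s) infinite, so e_ss = 1/(1+K_pos) = 0.

0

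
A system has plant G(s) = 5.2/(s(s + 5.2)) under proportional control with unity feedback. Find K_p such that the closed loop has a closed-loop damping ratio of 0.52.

Closed-loop characteristic equation: s² + 5.2s + K_p·5.2 = 0.
So ω_n = √(5.2K_p) and 2ζω_n = 5.2, giving ζ = 5.2/(2√(5.2K_p)).
Setting ζ = 0.52: √(5.2K_p) = 5.2/(2·0.52) = 5, so K_p = 25/5.2 = 4.81.

K_p = 4.81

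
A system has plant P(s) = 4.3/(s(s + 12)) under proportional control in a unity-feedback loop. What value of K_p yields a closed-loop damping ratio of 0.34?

K_p = 72.4

Closed-loop characteristic equation: s² + 12s + K_p·4.3 = 0.
So ω_n = √(4.3K_p) and 2ζω_n = 12, giving ζ = 12/(2√(4.3K_p)).
Setting ζ = 0.34: √(4.3K_p) = 12/(2·0.34) = 17.65, so K_p = 311.4/4.3 = 72.4.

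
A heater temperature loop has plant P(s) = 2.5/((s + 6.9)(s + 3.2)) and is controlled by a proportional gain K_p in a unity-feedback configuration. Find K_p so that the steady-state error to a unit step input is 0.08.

K_p = 102

Steady-state error for a unit step on this type-0 loop is 1/(1 + K_p·P(0)).
P(0) = 0.1132. Require 1/(1 + K_p·0.1132) = 0.08, so 1 + 0.1132·K_p = 12.5.
K_p = (12.5 − 1)/0.1132 = 102.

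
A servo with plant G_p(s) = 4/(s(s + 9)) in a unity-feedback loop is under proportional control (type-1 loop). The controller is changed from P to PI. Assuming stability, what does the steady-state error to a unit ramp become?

0

The integrator raises the loop to type 2, so K_v → ∞ and e_ss to a ramp is zero.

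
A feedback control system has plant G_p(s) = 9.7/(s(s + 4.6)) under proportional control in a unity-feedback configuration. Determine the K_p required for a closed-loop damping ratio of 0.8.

K_p = 0.852

Closed-loop characteristic equation: s² + 4.6s + K_p·9.7 = 0.
So ω_n = √(9.7K_p) and 2ζω_n = 4.6, giving ζ = 4.6/(2√(9.7K_p)).
Setting ζ = 0.8: √(9.7K_p) = 4.6/(2·0.8) = 2.875, so K_p = 8.266/9.7 = 0.852.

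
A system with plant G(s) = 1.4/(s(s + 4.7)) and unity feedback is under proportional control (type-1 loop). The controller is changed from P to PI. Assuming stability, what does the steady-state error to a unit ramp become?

0

The integrator raises the loop to type 2, so K_v → ∞ and e_ss to a ramp is zero.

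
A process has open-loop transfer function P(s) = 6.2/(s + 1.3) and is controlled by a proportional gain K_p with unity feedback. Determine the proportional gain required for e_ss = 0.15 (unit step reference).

K_p = 1.19

Steady-state error for a unit step on this type-0 loop is 1/(1 + K_p·P(0)).
P(0) = 4.769. Require 1/(1 + K_p·4.769) = 0.15, so 1 + 4.769·K_p = 6.667.
K_p = (6.667 − 1)/4.769 = 1.19.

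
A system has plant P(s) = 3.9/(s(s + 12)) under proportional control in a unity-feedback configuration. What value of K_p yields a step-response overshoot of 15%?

K_p = 34.5

From %OS = 100·exp(−πζ/√(1−ζ²)) = 15%, ζ = −ln(0.15)/√(π²+ln²(0.15)) = 0.5169.
Characteristic equation s² + 12s + 3.9K_p = 0 gives ζ = 12/(2√(3.9K_p)).
Setting ζ = 0.5169: √(3.9K_p) = 12/(2·0.5169) = 11.61, so K_p = 134.7/3.9 = 34.5.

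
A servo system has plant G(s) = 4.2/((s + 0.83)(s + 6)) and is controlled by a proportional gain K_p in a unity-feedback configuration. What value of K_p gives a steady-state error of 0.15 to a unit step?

K_p = 6.72

The loop is type 0, so e_ss(step) = 1/(1 + K_pos) with K_pos = K_p·G(0).
G(0) = 0.8434. Require 1/(1 + K_p·0.8434) = 0.15, so 1 + 0.8434·K_p = 6.667.
K_p = (6.667 − 1)/0.8434 = 6.72.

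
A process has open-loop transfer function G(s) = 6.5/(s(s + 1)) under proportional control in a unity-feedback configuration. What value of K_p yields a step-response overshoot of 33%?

K_p = 0.347

From %OS = 100·exp(−πζ/√(1−ζ²)) = 33%, ζ = −ln(0.33)/√(π²+ln²(0.33)) = 0.3328.
Characteristic equation s² + 1s + 6.5K_p = 0 gives ζ = 1/(2√(6.5K_p)).
Setting ζ = 0.3328: √(6.5K_p) = 1/(2·0.3328) = 1.502, so K_p = 2.257/6.5 = 0.347.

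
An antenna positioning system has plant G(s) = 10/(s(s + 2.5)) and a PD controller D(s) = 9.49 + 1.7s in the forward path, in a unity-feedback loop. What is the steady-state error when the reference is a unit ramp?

0.0263

The loop has one pole at the origin (type 1). Velocity error constant K_v = lim_{s→0} s·D(s)G(s) = 9.49·10/2.5 = 37.96.
Steady-state error to a unit ramp: e_ss = 1/K_v = 0.0263.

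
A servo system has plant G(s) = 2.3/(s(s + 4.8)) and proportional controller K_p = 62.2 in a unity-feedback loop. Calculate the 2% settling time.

T_s ≈ 1.67 s

Closed-loop characteristic equation: s² + 4.8s + 143.1 = 0, so ω_n = 11.96 rad/s and ζ = 4.8/(2·11.96) = 0.2007.
2% settling time T_s ≈ 4/(ζω_n) = 4/2.4 = 1.67 s.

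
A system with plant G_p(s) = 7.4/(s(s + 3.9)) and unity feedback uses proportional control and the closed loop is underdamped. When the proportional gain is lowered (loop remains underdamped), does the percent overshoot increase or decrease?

decrease

ζ = 3.9/(2√(7.4K_p)) rises as K_p falls; higher damping means less overshoot.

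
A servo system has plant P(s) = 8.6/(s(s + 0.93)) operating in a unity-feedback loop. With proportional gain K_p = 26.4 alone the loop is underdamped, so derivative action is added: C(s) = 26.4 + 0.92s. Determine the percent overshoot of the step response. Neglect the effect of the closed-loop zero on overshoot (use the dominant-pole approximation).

Forward path: (26.4 + 0.92s)·8.6/(s(s+0.93)). The closed-loop characteristic equation is s² + (0.93 + 8.6·0.92)s + 8.6·26.4 = 0.
That is s² + 8.842s + 227 = 0, so ω_n = 15.07 rad/s and ζ = 8.842/(2·15.07) = 0.2934.
%OS = 100·exp(−πζ/√(1−ζ²)) = 38.1%.

38.1%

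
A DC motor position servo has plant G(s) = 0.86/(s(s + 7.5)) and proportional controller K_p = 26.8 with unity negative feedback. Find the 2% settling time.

T_s ≈ 1.07 s

From 1 + K_pG(s) = 0: s² + 7.5s + 23.05 = 0 ⇒ ω_n = 4.801, ζ = 0.7811.
2% settling time T_s ≈ 4/(ζω_n) = 4/3.75 = 1.07 s.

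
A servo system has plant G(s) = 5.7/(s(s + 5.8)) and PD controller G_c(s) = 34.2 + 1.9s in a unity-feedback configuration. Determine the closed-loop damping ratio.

ζ = 0.596

Forward path: (34.2 + 1.9s)·5.7/(s(s+5.8)). The closed-loop characteristic equation is s² + (5.8 + 5.7·1.9)s + 5.7·34.2 = 0.
That is s² + 16.63s + 194.9 = 0, so ω_n = 13.96 rad/s and ζ = 16.63/(2·13.96) = 0.5955.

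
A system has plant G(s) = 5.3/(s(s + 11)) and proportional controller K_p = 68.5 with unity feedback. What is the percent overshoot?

Closed-loop characteristic equation: s² + 11s + 363.1 = 0, so ω_n = 19.05 rad/s and ζ = 11/(2·19.05) = 0.2887.
%OS = 100·exp(−πζ/√(1−ζ²)) = 100·exp(−π·0.2887/√0.9167) = 38.8%.

38.8%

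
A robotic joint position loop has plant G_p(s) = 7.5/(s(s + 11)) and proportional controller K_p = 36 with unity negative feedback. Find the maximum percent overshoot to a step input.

Closed-loop characteristic equation: s² + 11s + 270 = 0, so ω_n = 16.43 rad/s and ζ = 11/(2·16.43) = 0.3347.
%OS = 100·exp(−πζ/√(1−ζ²)) = 100·exp(−π·0.3347/√0.888) = 32.8%.

32.8%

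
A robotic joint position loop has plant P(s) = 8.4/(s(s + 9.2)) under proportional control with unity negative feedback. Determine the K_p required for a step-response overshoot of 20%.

K_p = 12.1

From %OS = 100·exp(−πζ/√(1−ζ²)) = 20%, ζ = −ln(0.2)/√(π²+ln²(0.2)) = 0.4559.
Characteristic equation s² + 9.2s + 8.4K_p = 0 gives ζ = 9.2/(2√(8.4K_p)).
Setting ζ = 0.4559: √(8.4K_p) = 9.2/(2·0.4559) = 10.09, so K_p = 101.8/8.4 = 12.1.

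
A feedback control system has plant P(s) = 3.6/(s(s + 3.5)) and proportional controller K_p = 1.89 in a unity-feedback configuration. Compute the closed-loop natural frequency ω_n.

ω_n = 2.61 rad/s

1 + K_p·P(s) = 0 gives s² + 3.5s + 6.804 = 0.
Matching s² + 2ζω_n s + ω_n²: ω_n = √6.804 = 2.608 rad/s and 2ζω_n = 3.5, so ζ = 3.5/(2·2.608) = 0.671.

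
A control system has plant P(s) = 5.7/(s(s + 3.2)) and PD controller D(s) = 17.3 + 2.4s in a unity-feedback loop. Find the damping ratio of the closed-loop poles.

Forward path: (17.3 + 2.4s)·5.7/(s(s+3.2)). The closed-loop characteristic equation is s² + (3.2 + 5.7·2.4)s + 5.7·17.3 = 0.
That is s² + 16.88s + 98.61 = 0, so ω_n = 9.93 rad/s and ζ = 16.88/(2·9.93) = 0.8499.

ζ = 0.85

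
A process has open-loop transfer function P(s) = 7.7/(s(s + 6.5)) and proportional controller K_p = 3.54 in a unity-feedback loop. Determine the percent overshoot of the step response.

8.22%

The closed-loop denominator s² + 6.5s + 27.26 gives ω_n = √27.26 = 5.221 and ζ = 6.5/(2ω_n) = 0.6225.
%OS = 100·exp(−πζ/√(1−ζ²)) = 100·exp(−π·0.6225/√0.6125) = 8.22%.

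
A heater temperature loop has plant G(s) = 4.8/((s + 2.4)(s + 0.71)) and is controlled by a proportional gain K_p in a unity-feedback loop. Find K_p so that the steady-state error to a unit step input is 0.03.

K_p = 11.5

Steady-state error for a unit step on this type-0 loop is 1/(1 + K_p·G(0)).
G(0) = 2.817. Require 1/(1 + K_p·2.817) = 0.03, so 1 + 2.817·K_p = 33.33.
K_p = (33.33 − 1)/2.817 = 11.5.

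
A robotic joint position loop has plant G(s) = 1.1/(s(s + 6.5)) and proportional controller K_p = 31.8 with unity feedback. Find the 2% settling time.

T_s ≈ 1.23 s

From 1 + K_pG(s) = 0: s² + 6.5s + 34.98 = 0 ⇒ ω_n = 5.914, ζ = 0.5495.
2% settling time T_s ≈ 4/(ζω_n) = 4/3.25 = 1.23 s.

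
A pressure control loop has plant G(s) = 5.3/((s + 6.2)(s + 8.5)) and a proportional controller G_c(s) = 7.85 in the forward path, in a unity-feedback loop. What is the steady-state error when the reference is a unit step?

0.559

The loop is type 0. Static position error constant K_pos = G_c(0)·G(0) = 7.85·0.1006 = 0.7895.
Steady-state error to a unit step: e_ss = 1/(1+K_pos) = 1/1.789 = 0.559.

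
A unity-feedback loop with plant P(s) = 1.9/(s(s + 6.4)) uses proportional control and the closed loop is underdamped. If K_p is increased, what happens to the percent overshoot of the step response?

Characteristic equation s² + 6.4s + K_p·1.9 = 0: raising K_p raises ω_n while 2ζω_n = 6.4 is fixed, so ζ falls and overshoot grows.

increase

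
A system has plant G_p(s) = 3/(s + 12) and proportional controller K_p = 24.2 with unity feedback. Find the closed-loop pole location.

Closed-loop transfer function: T(s) = K_p·G_p(s)/(1 + K_p·G_p(s)) = 72.6/(s + 12 + 72.6) = 72.6/(s + 84.6).
The closed-loop pole is at s = −84.6.

s = -84.6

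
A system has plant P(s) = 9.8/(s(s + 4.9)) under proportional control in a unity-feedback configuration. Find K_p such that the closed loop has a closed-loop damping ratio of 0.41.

Closed-loop characteristic equation: s² + 4.9s + K_p·9.8 = 0.
So ω_n = √(9.8K_p) and 2ζω_n = 4.9, giving ζ = 4.9/(2√(9.8K_p)).
Setting ζ = 0.41: √(9.8K_p) = 4.9/(2·0.41) = 5.976, so K_p = 35.71/9.8 = 3.64.

K_p = 3.64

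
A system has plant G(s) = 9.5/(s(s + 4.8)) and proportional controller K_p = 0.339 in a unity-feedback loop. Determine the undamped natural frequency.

1 + K_p·G(s) = 0 gives s² + 4.8s + 3.221 = 0.
Matching s² + 2ζω_n s + ω_n²: ω_n = √3.221 = 1.795 rad/s and 2ζω_n = 4.8, so ζ = 4.8/(2·1.795) = 1.34.

ω_n = 1.79 rad/s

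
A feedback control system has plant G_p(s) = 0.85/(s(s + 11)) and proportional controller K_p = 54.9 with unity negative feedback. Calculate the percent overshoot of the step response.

Closed-loop characteristic equation: s² + 11s + 46.66 = 0, so ω_n = 6.831 rad/s and ζ = 11/(2·6.831) = 0.8051.
%OS = 100·exp(−πζ/√(1−ζ²)) = 100·exp(−π·0.8051/√0.3518) = 1.41%.

1.41%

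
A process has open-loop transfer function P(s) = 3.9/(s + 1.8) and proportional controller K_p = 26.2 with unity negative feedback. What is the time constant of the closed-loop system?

Closed-loop transfer function: T(s) = K_p·P(s)/(1 + K_p·P(s)) = 102.2/(s + 1.8 + 102.2) = 102.2/(s + 104).
Time constant τ = 1/104 = 0.00962 s.

τ = 0.00962 s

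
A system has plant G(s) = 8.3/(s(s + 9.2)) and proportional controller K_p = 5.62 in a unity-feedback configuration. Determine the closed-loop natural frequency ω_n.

1 + K_p·G(s) = 0 gives s² + 9.2s + 46.65 = 0.
So ω_n² = 46.65 ⇒ ω_n = 6.83 rad/s, and ζ = 9.2/(2ω_n) = 0.674.

ω_n = 6.83 rad/s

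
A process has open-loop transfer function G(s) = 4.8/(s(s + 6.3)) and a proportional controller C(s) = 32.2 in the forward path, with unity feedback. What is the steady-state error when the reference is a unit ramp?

0.0408

The loop has one pole at the origin (type 1). Velocity error constant K_v = lim_{s→0} s·C(s)G(s) = 32.2·4.8/6.3 = 24.53.
Steady-state error to a unit ramp: e_ss = 1/K_v = 0.0408.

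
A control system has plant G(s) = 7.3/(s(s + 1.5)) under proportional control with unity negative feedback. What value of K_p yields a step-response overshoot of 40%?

From %OS = 100·exp(−πζ/√(1−ζ²)) = 40%, ζ = −ln(0.4)/√(π²+ln²(0.4)) = 0.28.
Characteristic equation s² + 1.5s + 7.3K_p = 0 gives ζ = 1.5/(2√(7.3K_p)).
Setting ζ = 0.28: √(7.3K_p) = 1.5/(2·0.28) = 2.679, so K_p = 7.175/7.3 = 0.983.

K_p = 0.983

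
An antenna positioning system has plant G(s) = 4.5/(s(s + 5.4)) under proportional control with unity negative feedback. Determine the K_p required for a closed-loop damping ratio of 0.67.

Closed-loop characteristic equation: s² + 5.4s + K_p·4.5 = 0.
So ω_n = √(4.5K_p) and 2ζω_n = 5.4, giving ζ = 5.4/(2√(4.5K_p)).
Setting ζ = 0.67: √(4.5K_p) = 5.4/(2·0.67) = 4.03, so K_p = 16.24/4.5 = 3.61.

K_p = 3.61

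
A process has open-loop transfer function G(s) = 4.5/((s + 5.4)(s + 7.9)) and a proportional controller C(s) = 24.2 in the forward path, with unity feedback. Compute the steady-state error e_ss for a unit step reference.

The loop is type 0. Static position error constant K_pos = C(0)·G(0) = 24.2·0.1055 = 2.553.
Steady-state error to a unit step: e_ss = 1/(1+K_pos) = 1/3.553 = 0.281.

0.281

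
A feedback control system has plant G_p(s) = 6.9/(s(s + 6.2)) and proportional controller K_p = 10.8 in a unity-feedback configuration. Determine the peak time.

T_p = 0.39 s

From 1 + K_pG_p(s) = 0: s² + 6.2s + 74.52 = 0 ⇒ ω_n = 8.632, ζ = 0.3591.
Damped frequency ω_d = ω_n√(1−ζ²) = 8.057 rad/s, so peak time T_p = π/ω_d = 0.39 s.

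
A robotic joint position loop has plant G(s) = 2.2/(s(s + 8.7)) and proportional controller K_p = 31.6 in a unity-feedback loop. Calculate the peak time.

T_p = 0.442 s

Closed-loop characteristic equation: s² + 8.7s + 69.52 = 0, so ω_n = 8.338 rad/s and ζ = 8.7/(2·8.338) = 0.5217.
Damped frequency ω_d = ω_n√(1−ζ²) = 7.113 rad/s, so peak time T_p = π/ω_d = 0.442 s.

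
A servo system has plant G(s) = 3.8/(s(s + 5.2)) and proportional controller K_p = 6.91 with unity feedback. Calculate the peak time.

T_p = 0.711 s

Closed-loop characteristic equation: s² + 5.2s + 26.26 = 0, so ω_n = 5.124 rad/s and ζ = 5.2/(2·5.124) = 0.5074.
Damped frequency ω_d = ω_n√(1−ζ²) = 4.416 rad/s, so peak time T_p = π/ω_d = 0.711 s.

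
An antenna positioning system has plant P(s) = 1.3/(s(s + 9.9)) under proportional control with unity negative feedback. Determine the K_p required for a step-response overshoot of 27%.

From %OS = 100·exp(−πζ/√(1−ζ²)) = 27%, ζ = −ln(0.27)/√(π²+ln²(0.27)) = 0.3847.
Characteristic equation s² + 9.9s + 1.3K_p = 0 gives ζ = 9.9/(2√(1.3K_p)).
Setting ζ = 0.3847: √(1.3K_p) = 9.9/(2·0.3847) = 12.87, so K_p = 165.6/1.3 = 127.

K_p = 127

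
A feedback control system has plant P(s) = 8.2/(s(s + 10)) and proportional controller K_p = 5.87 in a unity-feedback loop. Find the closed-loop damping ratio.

1 + K_p·P(s) = 0 gives s² + 10s + 48.13 = 0.
So ω_n² = 48.13 ⇒ ω_n = 6.938 rad/s, and ζ = 10/(2ω_n) = 0.721.

ζ = 0.721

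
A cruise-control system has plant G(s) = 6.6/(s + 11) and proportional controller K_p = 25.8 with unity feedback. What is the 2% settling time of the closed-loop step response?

Closed-loop transfer function: T(s) = K_p·G(s)/(1 + K_p·G(s)) = 170.3/(s + 11 + 170.3) = 170.3/(s + 181.3).
Time constant τ = 1/181.3 = 0.005516 s, so the 2% settling time is about 4τ = 0.0221 s.

T_s ≈ 0.0221 s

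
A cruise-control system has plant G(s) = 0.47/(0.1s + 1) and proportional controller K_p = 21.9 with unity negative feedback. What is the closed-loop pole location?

Closed loop: T(s) = K_p·G/(1+K_p·G) = 10.29/(0.1s + 1 + 10.29), with pole at s = −(1 + 10.29)/0.1 = −112.9.

s = -112.9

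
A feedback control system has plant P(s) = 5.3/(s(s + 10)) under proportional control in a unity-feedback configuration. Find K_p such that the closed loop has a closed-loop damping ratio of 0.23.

K_p = 89.2

Closed-loop characteristic equation: s² + 10s + K_p·5.3 = 0.
So ω_n = √(5.3K_p) and 2ζω_n = 10, giving ζ = 10/(2√(5.3K_p)).
Setting ζ = 0.23: √(5.3K_p) = 10/(2·0.23) = 21.74, so K_p = 472.6/5.3 = 89.2.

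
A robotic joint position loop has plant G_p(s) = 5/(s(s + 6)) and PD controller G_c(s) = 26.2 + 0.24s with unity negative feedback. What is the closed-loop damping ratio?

ζ = 0.315

Forward path: (26.2 + 0.24s)·5/(s(s+6)). The closed-loop characteristic equation is s² + (6 + 5·0.24)s + 5·26.2 = 0.
That is s² + 7.2s + 131 = 0, so ω_n = 11.45 rad/s and ζ = 7.2/(2·11.45) = 0.3145.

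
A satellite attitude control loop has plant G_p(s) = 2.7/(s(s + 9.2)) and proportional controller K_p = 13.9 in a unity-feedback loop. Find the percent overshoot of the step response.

2.81%

The closed-loop denominator s² + 9.2s + 37.53 gives ω_n = √37.53 = 6.126 and ζ = 9.2/(2ω_n) = 0.7509.
%OS = 100·exp(−πζ/√(1−ζ²)) = 100·exp(−π·0.7509/√0.4362) = 2.81%.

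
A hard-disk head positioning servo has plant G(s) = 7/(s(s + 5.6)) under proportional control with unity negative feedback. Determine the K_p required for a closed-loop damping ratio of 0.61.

Closed-loop characteristic equation: s² + 5.6s + K_p·7 = 0.
So ω_n = √(7K_p) and 2ζω_n = 5.6, giving ζ = 5.6/(2√(7K_p)).
Setting ζ = 0.61: √(7K_p) = 5.6/(2·0.61) = 4.59, so K_p = 21.07/7 = 3.01.

K_p = 3.01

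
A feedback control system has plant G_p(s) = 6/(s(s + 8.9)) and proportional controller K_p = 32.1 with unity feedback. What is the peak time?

T_p = 0.239 s

Closed-loop characteristic equation: s² + 8.9s + 192.6 = 0, so ω_n = 13.88 rad/s and ζ = 8.9/(2·13.88) = 0.3207.
Damped frequency ω_d = ω_n√(1−ζ²) = 13.15 rad/s, so peak time T_p = π/ω_d = 0.239 s.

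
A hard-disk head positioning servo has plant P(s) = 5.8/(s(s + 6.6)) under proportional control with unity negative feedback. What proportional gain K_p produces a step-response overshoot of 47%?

From %OS = 100·exp(−πζ/√(1−ζ²)) = 47%, ζ = −ln(0.47)/√(π²+ln²(0.47)) = 0.2337.
Characteristic equation s² + 6.6s + 5.8K_p = 0 gives ζ = 6.6/(2√(5.8K_p)).
Setting ζ = 0.2337: √(5.8K_p) = 6.6/(2·0.2337) = 14.12, so K_p = 199.4/5.8 = 34.4.

K_p = 34.4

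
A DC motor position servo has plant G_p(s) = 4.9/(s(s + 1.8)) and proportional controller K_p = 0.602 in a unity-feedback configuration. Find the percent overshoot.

The closed-loop denominator s² + 1.8s + 2.95 gives ω_n = √2.95 = 1.717 and ζ = 1.8/(2ω_n) = 0.524.
%OS = 100·exp(−πζ/√(1−ζ²)) = 100·exp(−π·0.524/√0.7254) = 14.5%.

14.5%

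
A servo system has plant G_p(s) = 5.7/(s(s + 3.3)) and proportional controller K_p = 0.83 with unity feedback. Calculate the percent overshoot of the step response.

2.58%

The closed-loop denominator s² + 3.3s + 4.731 gives ω_n = √4.731 = 2.175 and ζ = 3.3/(2ω_n) = 0.7586.
%OS = 100·exp(−πζ/√(1−ζ²)) = 100·exp(−π·0.7586/√0.4245) = 2.58%.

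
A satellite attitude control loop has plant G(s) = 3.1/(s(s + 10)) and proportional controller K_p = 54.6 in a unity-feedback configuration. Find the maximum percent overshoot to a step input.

Closed-loop characteristic equation: s² + 10s + 169.3 = 0, so ω_n = 13.01 rad/s and ζ = 10/(2·13.01) = 0.3843.
%OS = 100·exp(−πζ/√(1−ζ²)) = 100·exp(−π·0.3843/√0.8523) = 27%.

27%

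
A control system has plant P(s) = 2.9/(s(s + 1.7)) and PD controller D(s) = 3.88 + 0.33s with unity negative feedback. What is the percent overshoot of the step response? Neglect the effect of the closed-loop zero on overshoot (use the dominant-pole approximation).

25.8%

Forward path: (3.88 + 0.33s)·2.9/(s(s+1.7)). The closed-loop characteristic equation is s² + (1.7 + 2.9·0.33)s + 2.9·3.88 = 0.
That is s² + 2.657s + 11.25 = 0, so ω_n = 3.354 rad/s and ζ = 2.657/(2·3.354) = 0.396.
%OS = 100·exp(−πζ/√(1−ζ²)) = 25.8%.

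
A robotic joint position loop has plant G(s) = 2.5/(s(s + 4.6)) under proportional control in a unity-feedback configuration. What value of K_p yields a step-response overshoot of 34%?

From %OS = 100·exp(−πζ/√(1−ζ²)) = 34%, ζ = −ln(0.34)/√(π²+ln²(0.34)) = 0.3248.
Characteristic equation s² + 4.6s + 2.5K_p = 0 gives ζ = 4.6/(2√(2.5K_p)).
Setting ζ = 0.3248: √(2.5K_p) = 4.6/(2·0.3248) = 7.082, so K_p = 50.15/2.5 = 20.1.

K_p = 20.1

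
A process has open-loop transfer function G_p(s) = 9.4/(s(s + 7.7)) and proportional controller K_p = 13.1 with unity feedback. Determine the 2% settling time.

T_s ≈ 1.04 s

From 1 + K_pG_p(s) = 0: s² + 7.7s + 123.1 = 0 ⇒ ω_n = 11.1, ζ = 0.3469.
2% settling time T_s ≈ 4/(ζω_n) = 4/3.85 = 1.04 s.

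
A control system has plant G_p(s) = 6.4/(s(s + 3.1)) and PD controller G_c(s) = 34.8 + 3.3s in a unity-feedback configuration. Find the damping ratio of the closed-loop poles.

ζ = 0.811

Forward path: (34.8 + 3.3s)·6.4/(s(s+3.1)). The closed-loop characteristic equation is s² + (3.1 + 6.4·3.3)s + 6.4·34.8 = 0.
That is s² + 24.22s + 222.7 = 0, so ω_n = 14.92 rad/s and ζ = 24.22/(2·14.92) = 0.8115.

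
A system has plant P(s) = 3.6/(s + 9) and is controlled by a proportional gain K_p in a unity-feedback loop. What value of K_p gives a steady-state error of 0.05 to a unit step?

K_p = 47.5

The loop is type 0, so e_ss(step) = 1/(1 + K_pos) with K_pos = K_p·P(0).
P(0) = 0.4. Require 1/(1 + K_p·0.4) = 0.05, so 1 + 0.4·K_p = 20.
K_p = (20 − 1)/0.4 = 47.5.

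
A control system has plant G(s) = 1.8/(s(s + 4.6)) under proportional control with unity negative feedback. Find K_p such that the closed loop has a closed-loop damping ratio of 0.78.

K_p = 4.83

Closed-loop characteristic equation: s² + 4.6s + K_p·1.8 = 0.
So ω_n = √(1.8K_p) and 2ζω_n = 4.6, giving ζ = 4.6/(2√(1.8K_p)).
Setting ζ = 0.78: √(1.8K_p) = 4.6/(2·0.78) = 2.949, so K_p = 8.695/1.8 = 4.83.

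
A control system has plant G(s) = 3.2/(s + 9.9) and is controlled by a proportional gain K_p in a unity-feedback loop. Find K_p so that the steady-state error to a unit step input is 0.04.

K_p = 74.2

The loop is type 0, so e_ss(step) = 1/(1 + K_pos) with K_pos = K_p·G(0).
G(0) = 0.3232. Require 1/(1 + K_p·0.3232) = 0.04, so 1 + 0.3232·K_p = 25.
K_p = (25 − 1)/0.3232 = 74.2.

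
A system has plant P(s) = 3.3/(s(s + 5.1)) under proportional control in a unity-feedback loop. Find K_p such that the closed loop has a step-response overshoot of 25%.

From %OS = 100·exp(−πζ/√(1−ζ²)) = 25%, ζ = −ln(0.25)/√(π²+ln²(0.25)) = 0.4037.
Characteristic equation s² + 5.1s + 3.3K_p = 0 gives ζ = 5.1/(2√(3.3K_p)).
Setting ζ = 0.4037: √(3.3K_p) = 5.1/(2·0.4037) = 6.316, so K_p = 39.9/3.3 = 12.1.

K_p = 12.1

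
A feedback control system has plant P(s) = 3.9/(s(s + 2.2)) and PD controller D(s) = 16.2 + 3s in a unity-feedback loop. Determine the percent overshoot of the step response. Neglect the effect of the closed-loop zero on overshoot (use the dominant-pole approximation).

Forward path: (16.2 + 3s)·3.9/(s(s+2.2)). The closed-loop characteristic equation is s² + (2.2 + 3.9·3)s + 3.9·16.2 = 0.
That is s² + 13.9s + 63.18 = 0, so ω_n = 7.949 rad/s and ζ = 13.9/(2·7.949) = 0.8744.
%OS = 100·exp(−πζ/√(1−ζ²)) = 0.348%.

0.348%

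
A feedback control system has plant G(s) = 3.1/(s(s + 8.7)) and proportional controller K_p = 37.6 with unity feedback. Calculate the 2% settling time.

T_s ≈ 0.92 s

From 1 + K_pG(s) = 0: s² + 8.7s + 116.6 = 0 ⇒ ω_n = 10.8, ζ = 0.4029.
2% settling time T_s ≈ 4/(ζω_n) = 4/4.35 = 0.92 s.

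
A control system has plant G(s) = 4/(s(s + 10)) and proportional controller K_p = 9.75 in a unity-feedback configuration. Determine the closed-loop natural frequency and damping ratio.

ω_n = 6.24 rad/s, ζ = 0.801

The closed-loop denominator is s(s+10) + 9.75·4 = s² + 10s + 39.
So ω_n² = 39 ⇒ ω_n = 6.245 rad/s, and ζ = 10/(2ω_n) = 0.801.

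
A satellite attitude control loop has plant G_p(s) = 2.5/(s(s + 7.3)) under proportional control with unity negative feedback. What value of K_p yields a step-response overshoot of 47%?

K_p = 97.6

From %OS = 100·exp(−πζ/√(1−ζ²)) = 47%, ζ = −ln(0.47)/√(π²+ln²(0.47)) = 0.2337.
Characteristic equation s² + 7.3s + 2.5K_p = 0 gives ζ = 7.3/(2√(2.5K_p)).
Setting ζ = 0.2337: √(2.5K_p) = 7.3/(2·0.2337) = 15.62, so K_p = 244/2.5 = 97.6.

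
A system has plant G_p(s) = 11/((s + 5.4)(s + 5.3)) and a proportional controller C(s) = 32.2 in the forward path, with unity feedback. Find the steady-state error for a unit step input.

0.0748

The loop is type 0. Static position error constant K_pos = C(0)·G_p(0) = 32.2·0.3843 = 12.38.
Steady-state error to a unit step: e_ss = 1/(1+K_pos) = 1/13.38 = 0.0748.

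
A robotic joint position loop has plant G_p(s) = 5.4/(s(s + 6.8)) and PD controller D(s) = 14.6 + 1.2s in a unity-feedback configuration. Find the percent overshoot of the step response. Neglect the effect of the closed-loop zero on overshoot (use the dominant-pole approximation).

Forward path: (14.6 + 1.2s)·5.4/(s(s+6.8)). The closed-loop characteristic equation is s² + (6.8 + 5.4·1.2)s + 5.4·14.6 = 0.
That is s² + 13.28s + 78.84 = 0, so ω_n = 8.879 rad/s and ζ = 13.28/(2·8.879) = 0.7478.
%OS = 100·exp(−πζ/√(1−ζ²)) = 2.91%.

2.91%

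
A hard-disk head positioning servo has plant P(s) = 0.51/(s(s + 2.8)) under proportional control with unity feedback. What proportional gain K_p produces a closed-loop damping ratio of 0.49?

K_p = 16

Closed-loop characteristic equation: s² + 2.8s + K_p·0.51 = 0.
So ω_n = √(0.51K_p) and 2ζω_n = 2.8, giving ζ = 2.8/(2√(0.51K_p)).
Setting ζ = 0.49: √(0.51K_p) = 2.8/(2·0.49) = 2.857, so K_p = 8.163/0.51 = 16.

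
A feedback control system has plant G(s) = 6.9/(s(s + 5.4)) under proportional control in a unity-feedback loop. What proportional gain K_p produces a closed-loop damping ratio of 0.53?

K_p = 3.76

Closed-loop characteristic equation: s² + 5.4s + K_p·6.9 = 0.
So ω_n = √(6.9K_p) and 2ζω_n = 5.4, giving ζ = 5.4/(2√(6.9K_p)).
Setting ζ = 0.53: √(6.9K_p) = 5.4/(2·0.53) = 5.094, so K_p = 25.95/6.9 = 3.76.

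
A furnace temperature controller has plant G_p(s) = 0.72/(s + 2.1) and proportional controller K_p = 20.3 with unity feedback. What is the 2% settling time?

T_s ≈ 0.239 s

Closed-loop transfer function: T(s) = K_p·G_p(s)/(1 + K_p·G_p(s)) = 14.62/(s + 2.1 + 14.62) = 14.62/(s + 16.72).
Time constant τ = 1/16.72 = 0.05982 s, so the 2% settling time is about 4τ = 0.239 s.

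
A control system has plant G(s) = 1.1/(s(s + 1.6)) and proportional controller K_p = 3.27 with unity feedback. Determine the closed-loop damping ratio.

With unity feedback the closed-loop characteristic equation is s² + 1.6s + 3.27·1.1 = s² + 1.6s + 3.597 = 0.
Matching s² + 2ζω_n s + ω_n²: ω_n = √3.597 = 1.897 rad/s and 2ζω_n = 1.6, so ζ = 1.6/(2·1.897) = 0.422.

ζ = 0.422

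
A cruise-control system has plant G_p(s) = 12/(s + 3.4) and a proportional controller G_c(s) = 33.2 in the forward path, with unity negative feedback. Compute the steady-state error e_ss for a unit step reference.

0.00846

The loop is type 0. Static position error constant K_pos = G_c(0)·G_p(0) = 33.2·3.529 = 117.2.
Steady-state error to a unit step: e_ss = 1/(1+K_pos) = 1/118.2 = 0.00846.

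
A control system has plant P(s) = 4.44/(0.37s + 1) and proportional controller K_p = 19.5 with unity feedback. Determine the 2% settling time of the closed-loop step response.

Closed loop: T(s) = K_p·P/(1+K_p·P) = 86.58/(0.37s + 1 + 86.58), with pole at s = −(1 + 86.58)/0.37 = −236.7.
τ = 1/236.7 = 0.004225 s, so 2% settling time ≈ 4τ = 0.0169 s.

T_s ≈ 0.0169 s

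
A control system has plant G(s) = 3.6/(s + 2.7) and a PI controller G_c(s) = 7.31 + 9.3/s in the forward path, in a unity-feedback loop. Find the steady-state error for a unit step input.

0

The open loop G_c(s)G(s) has a pole at the origin (type 1), so the static position error constant is infinite and e_ss = 1/(1+∞) = 0.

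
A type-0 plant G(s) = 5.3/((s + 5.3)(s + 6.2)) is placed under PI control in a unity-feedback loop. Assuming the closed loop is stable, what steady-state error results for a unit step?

The PI controller's integrator makes the forward path type 1, so e_ss to a step is zero.

0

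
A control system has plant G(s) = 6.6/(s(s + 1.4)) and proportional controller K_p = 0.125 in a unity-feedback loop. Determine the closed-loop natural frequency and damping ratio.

The closed-loop denominator is s(s+1.4) + 0.125·6.6 = s² + 1.4s + 0.825.
So ω_n² = 0.825 ⇒ ω_n = 0.9083 rad/s, and ζ = 1.4/(2ω_n) = 0.771.

ω_n = 0.908 rad/s, ζ = 0.771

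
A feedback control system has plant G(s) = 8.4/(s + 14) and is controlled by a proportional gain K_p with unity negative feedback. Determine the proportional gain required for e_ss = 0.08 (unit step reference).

K_p = 19.2

The loop is type 0, so e_ss(step) = 1/(1 + K_pos) with K_pos = K_p·G(0).
G(0) = 0.6. Require 1/(1 + K_p·0.6) = 0.08, so 1 + 0.6·K_p = 12.5.
K_p = (12.5 − 1)/0.6 = 19.2.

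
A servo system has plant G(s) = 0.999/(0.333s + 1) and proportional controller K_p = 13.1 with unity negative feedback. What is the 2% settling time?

Closed loop: T(s) = K_p·G/(1+K_p·G) = 13.09/(0.333s + 1 + 13.09), with pole at s = −(1 + 13.09)/0.333 = −42.3.
τ = 1/42.3 = 0.02364 s, so 2% settling time ≈ 4τ = 0.0946 s.

T_s ≈ 0.0946 s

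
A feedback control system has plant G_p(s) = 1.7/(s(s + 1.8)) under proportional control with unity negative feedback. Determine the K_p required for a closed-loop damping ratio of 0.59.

Closed-loop characteristic equation: s² + 1.8s + K_p·1.7 = 0.
So ω_n = √(1.7K_p) and 2ζω_n = 1.8, giving ζ = 1.8/(2√(1.7K_p)).
Setting ζ = 0.59: √(1.7K_p) = 1.8/(2·0.59) = 1.525, so K_p = 2.327/1.7 = 1.37.

K_p = 1.37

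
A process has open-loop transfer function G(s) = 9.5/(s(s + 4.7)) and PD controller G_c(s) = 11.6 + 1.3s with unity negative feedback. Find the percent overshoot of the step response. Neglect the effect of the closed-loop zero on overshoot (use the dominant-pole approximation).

Forward path: (11.6 + 1.3s)·9.5/(s(s+4.7)). The closed-loop characteristic equation is s² + (4.7 + 9.5·1.3)s + 9.5·11.6 = 0.
That is s² + 17.05s + 110.2 = 0, so ω_n = 10.5 rad/s and ζ = 17.05/(2·10.5) = 0.8121.
%OS = 100·exp(−πζ/√(1−ζ²)) = 1.26%.

1.26%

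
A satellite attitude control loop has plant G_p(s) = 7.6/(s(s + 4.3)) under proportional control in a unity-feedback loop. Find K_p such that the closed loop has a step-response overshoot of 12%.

From %OS = 100·exp(−πζ/√(1−ζ²)) = 12%, ζ = −ln(0.12)/√(π²+ln²(0.12)) = 0.5594.
Characteristic equation s² + 4.3s + 7.6K_p = 0 gives ζ = 4.3/(2√(7.6K_p)).
Setting ζ = 0.5594: √(7.6K_p) = 4.3/(2·0.5594) = 3.843, so K_p = 14.77/7.6 = 1.94.

K_p = 1.94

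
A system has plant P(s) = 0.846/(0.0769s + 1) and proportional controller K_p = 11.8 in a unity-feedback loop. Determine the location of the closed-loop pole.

s = -142.8

Closed loop: T(s) = K_p·P/(1+K_p·P) = 9.983/(0.0769s + 1 + 9.983), with pole at s = −(1 + 9.983)/0.0769 = −142.8.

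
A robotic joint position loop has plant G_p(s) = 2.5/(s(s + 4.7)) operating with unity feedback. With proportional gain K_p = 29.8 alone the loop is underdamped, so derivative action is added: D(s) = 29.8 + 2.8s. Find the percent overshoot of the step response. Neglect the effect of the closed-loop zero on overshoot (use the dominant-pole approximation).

5.53%

Forward path: (29.8 + 2.8s)·2.5/(s(s+4.7)). The closed-loop characteristic equation is s² + (4.7 + 2.5·2.8)s + 2.5·29.8 = 0.
That is s² + 11.7s + 74.5 = 0, so ω_n = 8.631 rad/s and ζ = 11.7/(2·8.631) = 0.6778.
%OS = 100·exp(−πζ/√(1−ζ²)) = 5.53%.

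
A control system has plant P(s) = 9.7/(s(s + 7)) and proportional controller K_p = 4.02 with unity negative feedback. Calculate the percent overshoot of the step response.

From 1 + K_pP(s) = 0: s² + 7s + 38.99 = 0 ⇒ ω_n = 6.245, ζ = 0.5605.
%OS = 100·exp(−πζ/√(1−ζ²)) = 100·exp(−π·0.5605/√0.6858) = 11.9%.

11.9%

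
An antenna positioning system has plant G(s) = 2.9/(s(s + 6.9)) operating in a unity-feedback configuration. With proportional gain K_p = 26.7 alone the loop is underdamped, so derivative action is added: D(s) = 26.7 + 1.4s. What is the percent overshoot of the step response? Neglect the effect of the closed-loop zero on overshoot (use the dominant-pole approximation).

Forward path: (26.7 + 1.4s)·2.9/(s(s+6.9)). The closed-loop characteristic equation is s² + (6.9 + 2.9·1.4)s + 2.9·26.7 = 0.
That is s² + 10.96s + 77.43 = 0, so ω_n = 8.799 rad/s and ζ = 10.96/(2·8.799) = 0.6228.
%OS = 100·exp(−πζ/√(1−ζ²)) = 8.2%.

8.2%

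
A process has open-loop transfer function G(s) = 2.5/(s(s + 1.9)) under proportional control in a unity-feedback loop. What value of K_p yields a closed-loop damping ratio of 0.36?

Closed-loop characteristic equation: s² + 1.9s + K_p·2.5 = 0.
So ω_n = √(2.5K_p) and 2ζω_n = 1.9, giving ζ = 1.9/(2√(2.5K_p)).
Setting ζ = 0.36: √(2.5K_p) = 1.9/(2·0.36) = 2.639, so K_p = 6.964/2.5 = 2.79.

K_p = 2.79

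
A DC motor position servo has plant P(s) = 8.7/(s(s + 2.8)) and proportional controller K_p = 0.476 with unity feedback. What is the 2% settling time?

Closed-loop characteristic equation: s² + 2.8s + 4.141 = 0, so ω_n = 2.035 rad/s and ζ = 2.8/(2·2.035) = 0.688.
2% settling time T_s ≈ 4/(ζω_n) = 4/1.4 = 2.86 s.

T_s ≈ 2.86 s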